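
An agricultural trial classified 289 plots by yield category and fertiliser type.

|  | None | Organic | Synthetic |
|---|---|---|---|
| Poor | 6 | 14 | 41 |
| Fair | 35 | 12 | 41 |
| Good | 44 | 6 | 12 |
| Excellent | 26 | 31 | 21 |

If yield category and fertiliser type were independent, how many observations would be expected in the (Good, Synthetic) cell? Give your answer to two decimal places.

24.67

Row total (Good) = 62; column total (Synthetic) = 115; grand total N = 289.
Expected count = (row total × column total) / N = 62 × 115 / 289 = 24.67.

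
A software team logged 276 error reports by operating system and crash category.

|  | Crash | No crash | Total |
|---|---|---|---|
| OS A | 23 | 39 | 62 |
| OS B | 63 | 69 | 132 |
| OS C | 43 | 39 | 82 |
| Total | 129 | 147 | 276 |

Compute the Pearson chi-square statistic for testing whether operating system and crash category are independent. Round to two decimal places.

Grand total N = 276.
Expected counts (row total × column total / N):
  OS A, Crash: 62×129/276 = 28.978
  OS A, No crash: 62×147/276 = 33.022
  OS B, Crash: 132×129/276 = 61.696
  OS B, No crash: 132×147/276 = 70.304
  OS C, Crash: 82×129/276 = 38.326
  OS C, No crash: 82×147/276 = 43.674
Contributions (O − E)²/E:
  (23 − 28.978)²/28.978 = 1.2332
  (39 − 33.022)²/33.022 = 1.0822
  (63 − 61.696)²/61.696 = 0.0276
  (69 − 70.304)²/70.304 = 0.0242
  (43 − 38.326)²/38.326 = 0.5700
  (39 − 43.674)²/43.674 = 0.5002
χ² = 1.2332 + 1.0822 + 0.0276 + 0.0242 + 0.5700 + 0.5002 = 3.44

3.44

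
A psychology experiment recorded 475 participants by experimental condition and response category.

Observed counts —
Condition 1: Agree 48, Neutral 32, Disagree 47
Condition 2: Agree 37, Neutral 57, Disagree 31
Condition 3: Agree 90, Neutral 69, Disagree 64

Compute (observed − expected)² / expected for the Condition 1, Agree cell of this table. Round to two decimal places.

Row total (Condition 1) = 127; column total (Agree) = 175; N = 475.
Expected count E = 127 × 175 / 475 = 46.789.
Contribution = (O − E)²/E = (48 − 46.789)² / 46.789 = 0.03.

0.03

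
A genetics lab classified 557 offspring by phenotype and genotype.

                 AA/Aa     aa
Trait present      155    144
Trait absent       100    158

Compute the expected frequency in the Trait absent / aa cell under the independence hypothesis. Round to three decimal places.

139.885

Row total (Trait absent) = 258; column total (aa) = 302; grand total N = 557.
Expected count = (row total × column total) / N = 258 × 302 / 557 = 139.885.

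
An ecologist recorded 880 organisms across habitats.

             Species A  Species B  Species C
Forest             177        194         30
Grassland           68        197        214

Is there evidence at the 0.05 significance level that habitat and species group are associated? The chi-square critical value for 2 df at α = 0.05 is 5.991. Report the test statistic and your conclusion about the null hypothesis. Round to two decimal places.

Row totals: 401, 479. Column totals: 245, 391, 244. Grand total N = 880.
Expected counts (row total × column total / N):
  Forest, Species A: 401×245/880 = 111.6420
  Forest, Species B: 401×391/880 = 178.1716
  Forest, Species C: 401×244/880 = 111.1864
  Grassland, Species A: 479×245/880 = 133.3580
  Grassland, Species B: 479×391/880 = 212.8284
  Grassland, Species C: 479×244/880 = 132.8136
Contributions (O − E)²/E:
  (177 − 111.6420)²/111.6420 = 38.2622
  (194 − 178.1716)²/178.1716 = 1.4062
  (30 − 111.1864)²/111.1864 = 59.2809
  (68 − 133.3580)²/133.3580 = 32.0316
  (197 − 212.8284)²/212.8284 = 1.1772
  (214 − 132.8136)²/132.8136 = 49.6277
χ² = 38.2622 + 1.4062 + 59.2809 + 32.0316 + 1.1772 + 49.6277 = 181.79
df = (2−1)(3−1) = 2. Since 181.79 > 5.991, reject the null hypothesis of independence at α = 0.05.

181.79; reject H₀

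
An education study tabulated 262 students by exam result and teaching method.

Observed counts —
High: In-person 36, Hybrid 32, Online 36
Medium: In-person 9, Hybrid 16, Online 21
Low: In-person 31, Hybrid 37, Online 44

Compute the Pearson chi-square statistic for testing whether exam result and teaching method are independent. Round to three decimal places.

Row totals: 104, 46, 112. Column totals: 76, 85, 101. Grand total N = 262.
Expected counts (row total × column total / N):
  High, In-person: 104×76/262 = 30.1679
  High, Hybrid: 104×85/262 = 33.7405
  High, Online: 104×101/262 = 40.0916
  Medium, In-person: 46×76/262 = 13.3435
  Medium, Hybrid: 46×85/262 = 14.9237
  Medium, Online: 46×101/262 = 17.7328
  Low, In-person: 112×76/262 = 32.4885
  Low, Hybrid: 112×85/262 = 36.3359
  Low, Online: 112×101/262 = 43.1756
Contributions (O − E)²/E:
  (36 − 30.1679)²/30.1679 = 1.1275
  (32 − 33.7405)²/33.7405 = 0.0898
  (36 − 40.0916)²/40.0916 = 0.4176
  (9 − 13.3435)²/13.3435 = 1.4139
  (16 − 14.9237)²/14.9237 = 0.0776
  (21 − 17.7328)²/17.7328 = 0.6020
  (31 − 32.4885)²/32.4885 = 0.0682
  (37 − 36.3359)²/36.3359 = 0.0121
  (44 − 43.1756)²/43.1756 = 0.0157
χ² = 1.1275 + 0.0898 + 0.4176 + 1.4139 + 0.0776 + 0.6020 + 0.0682 + 0.0121 + 0.0157 = 3.824

3.824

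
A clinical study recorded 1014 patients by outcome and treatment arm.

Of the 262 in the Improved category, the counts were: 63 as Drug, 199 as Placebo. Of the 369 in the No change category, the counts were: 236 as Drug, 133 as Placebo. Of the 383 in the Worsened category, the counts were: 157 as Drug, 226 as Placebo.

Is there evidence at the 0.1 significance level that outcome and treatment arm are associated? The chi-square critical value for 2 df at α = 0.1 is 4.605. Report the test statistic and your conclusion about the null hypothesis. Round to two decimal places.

102.55; reject H₀

Row totals: 262, 369, 383. Column totals: 456, 558. Grand total N = 1014.
Expected counts (row total × column total / N):
  Improved, Drug: 262×456/1014 = 117.822
  Improved, Placebo: 262×558/1014 = 144.178
  No change, Drug: 369×456/1014 = 165.941
  No change, Placebo: 369×558/1014 = 203.059
  Worsened, Drug: 383×456/1014 = 172.237
  Worsened, Placebo: 383×558/1014 = 210.763
Contributions (O − E)²/E:
  (63 − 117.822)²/117.822 = 25.5084
  (199 − 144.178)²/144.178 = 20.8454
  (236 − 165.941)²/165.941 = 29.5784
  (133 − 203.059)²/203.059 = 24.1716
  (157 − 172.237)²/172.237 = 1.3479
  (226 − 210.763)²/210.763 = 1.1016
χ² = 25.5084 + 20.8454 + 29.5784 + 24.1716 + 1.3479 + 1.1016 = 102.55
df = (3−1)(2−1) = 2. Since 102.55 > 4.605, reject the null hypothesis of independence at α = 0.1.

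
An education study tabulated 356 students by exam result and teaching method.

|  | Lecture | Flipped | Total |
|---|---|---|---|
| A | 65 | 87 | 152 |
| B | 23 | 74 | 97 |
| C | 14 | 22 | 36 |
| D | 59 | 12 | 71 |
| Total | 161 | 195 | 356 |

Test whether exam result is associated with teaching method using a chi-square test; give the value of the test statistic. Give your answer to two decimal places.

Grand total N = 356.
Expected counts (row total × column total / N):
  A, Lecture: 152×161/356 = 68.742
  A, Flipped: 152×195/356 = 83.258
  B, Lecture: 97×161/356 = 43.868
  B, Flipped: 97×195/356 = 53.132
  C, Lecture: 36×161/356 = 16.281
  C, Flipped: 36×195/356 = 19.719
  D, Lecture: 71×161/356 = 32.110
  D, Flipped: 71×195/356 = 38.890
Contributions (O − E)²/E:
  (65 − 68.742)²/68.742 = 0.2037
  (87 − 83.258)²/83.258 = 0.1682
  (23 − 43.868)²/43.868 = 9.9269
  (74 − 53.132)²/53.132 = 8.1961
  (14 − 16.281)²/16.281 = 0.3196
  (22 − 19.719)²/19.719 = 0.2639
  (59 − 32.110)²/32.110 = 22.5186
  (12 − 38.890)²/38.890 = 18.5928
χ² = 0.2037 + 0.1682 + 9.9269 + 8.1961 + 0.3196 + 0.2639 + 22.5186 + 18.5928 = 60.19

60.19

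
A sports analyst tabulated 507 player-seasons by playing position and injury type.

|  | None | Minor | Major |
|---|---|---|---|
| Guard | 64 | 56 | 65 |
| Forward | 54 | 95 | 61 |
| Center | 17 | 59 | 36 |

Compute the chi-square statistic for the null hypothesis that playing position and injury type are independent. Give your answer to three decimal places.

Row totals: 185, 210, 112. Column totals: 135, 210, 162. Grand total N = 507.
Expected counts (row total × column total / N):
  Guard, None: 185×135/507 = 49.2604
  Guard, Minor: 185×210/507 = 76.6272
  Guard, Major: 185×162/507 = 59.1124
  Forward, None: 210×135/507 = 55.9172
  Forward, Minor: 210×210/507 = 86.9822
  Forward, Major: 210×162/507 = 67.1006
  Center, None: 112×135/507 = 29.8225
  Center, Minor: 112×210/507 = 46.3905
  Center, Major: 112×162/507 = 35.7870
Contributions (O − E)²/E:
  (64 − 49.2604)²/49.2604 = 4.4104
  (56 − 76.6272)²/76.6272 = 5.5526
  (65 − 59.1124)²/59.1124 = 0.5864
  (54 − 55.9172)²/55.9172 = 0.0657
  (95 − 86.9822)²/86.9822 = 0.7391
  (61 − 67.1006)²/67.1006 = 0.5546
  (17 − 29.8225)²/29.8225 = 5.5132
  (59 − 46.3905)²/46.3905 = 3.4274
  (36 − 35.7870)²/35.7870 = 0.0013
χ² = 4.4104 + 5.5526 + 0.5864 + 0.0657 + 0.7391 + 0.5546 + 5.5132 + 3.4274 + 0.0013 = 20.851

20.851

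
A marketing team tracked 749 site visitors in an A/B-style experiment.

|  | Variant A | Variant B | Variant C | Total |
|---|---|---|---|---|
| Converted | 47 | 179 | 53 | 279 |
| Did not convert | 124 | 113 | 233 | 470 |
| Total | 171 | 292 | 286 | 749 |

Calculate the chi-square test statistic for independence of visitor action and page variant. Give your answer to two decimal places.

Grand total N = 749.
Expected counts (row total × column total / N):
  Converted, Variant A: 279×171/749 = 63.697
  Converted, Variant B: 279×292/749 = 108.769
  Converted, Variant C: 279×286/749 = 106.534
  Did not convert, Variant A: 470×171/749 = 107.303
  Did not convert, Variant B: 470×292/749 = 183.231
  Did not convert, Variant C: 470×286/749 = 179.466
Contributions (O − E)²/E:
  (47 − 63.697)²/63.697 = 4.3768
  (179 − 108.769)²/108.769 = 45.3474
  (53 − 106.534)²/106.534 = 26.9012
  (124 − 107.303)²/107.303 = 2.5982
  (113 − 183.231)²/183.231 = 26.9190
  (233 − 179.466)²/179.466 = 15.9690
χ² = 4.3768 + 45.3474 + 26.9012 + 2.5982 + 26.9190 + 15.9690 = 122.11

122.11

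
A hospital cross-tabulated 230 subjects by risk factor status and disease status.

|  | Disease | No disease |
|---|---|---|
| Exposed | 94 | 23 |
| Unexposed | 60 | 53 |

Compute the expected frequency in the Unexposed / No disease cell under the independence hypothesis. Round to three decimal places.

37.339

Row total (Unexposed) = 113; column total (No disease) = 76; grand total N = 230.
Expected count = (row total × column total) / N = 113 × 76 / 230 = 37.339.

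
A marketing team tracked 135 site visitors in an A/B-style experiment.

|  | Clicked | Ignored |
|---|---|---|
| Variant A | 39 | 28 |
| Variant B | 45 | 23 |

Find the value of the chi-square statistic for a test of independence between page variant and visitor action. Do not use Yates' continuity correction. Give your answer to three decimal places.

Row totals: 67, 68. Column totals: 84, 51. Grand total N = 135.
Expected counts (row total × column total / N):
  Variant A, Clicked: 67×84/135 = 41.68889
  Variant A, Ignored: 67×51/135 = 25.31111
  Variant B, Clicked: 68×84/135 = 42.31111
  Variant B, Ignored: 68×51/135 = 25.68889
Contributions (O − E)²/E:
  (39 − 41.68889)²/41.68889 = 0.1734
  (28 − 25.31111)²/25.31111 = 0.2857
  (45 − 42.31111)²/42.31111 = 0.1709
  (23 − 25.68889)²/25.68889 = 0.2814
χ² = 0.1734 + 0.2857 + 0.1709 + 0.2814 = 0.911

0.911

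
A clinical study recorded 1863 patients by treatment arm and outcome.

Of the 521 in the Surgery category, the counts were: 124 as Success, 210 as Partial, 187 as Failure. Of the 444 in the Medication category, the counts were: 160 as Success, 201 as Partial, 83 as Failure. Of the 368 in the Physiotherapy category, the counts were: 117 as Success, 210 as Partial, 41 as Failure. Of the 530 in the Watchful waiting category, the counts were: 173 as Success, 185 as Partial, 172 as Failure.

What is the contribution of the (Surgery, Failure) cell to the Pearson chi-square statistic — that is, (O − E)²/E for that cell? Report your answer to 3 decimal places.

Row total (Surgery) = 521; column total (Failure) = 483; N = 1863.
Expected count E = 521 × 483 / 1863 = 135.07407.
Contribution = (O − E)²/E = (187 − 135.07407)² / 135.07407 = 19.962.

19.962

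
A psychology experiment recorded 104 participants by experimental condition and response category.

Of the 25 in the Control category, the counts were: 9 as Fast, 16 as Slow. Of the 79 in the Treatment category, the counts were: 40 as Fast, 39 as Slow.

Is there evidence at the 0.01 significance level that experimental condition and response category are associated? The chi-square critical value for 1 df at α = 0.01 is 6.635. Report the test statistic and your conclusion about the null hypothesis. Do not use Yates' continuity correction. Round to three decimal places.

Row totals: 25, 79. Column totals: 49, 55. Grand total N = 104.
Expected counts (row total × column total / N):
  Control, Fast: 25×49/104 = 11.7788
  Control, Slow: 25×55/104 = 13.2212
  Treatment, Fast: 79×49/104 = 37.2212
  Treatment, Slow: 79×55/104 = 41.7788
Contributions (O − E)²/E:
  (9 − 11.7788)²/11.7788 = 0.6556
  (16 − 13.2212)²/13.2212 = 0.5840
  (40 − 37.2212)²/37.2212 = 0.2075
  (39 − 41.7788)²/41.7788 = 0.1848
χ² = 0.6556 + 0.5840 + 0.2075 + 0.1848 = 1.632
df = (2−1)(2−1) = 1. Since 1.632 < 6.635, fail to reject the null hypothesis of independence at α = 0.01.

1.632; fail to reject H₀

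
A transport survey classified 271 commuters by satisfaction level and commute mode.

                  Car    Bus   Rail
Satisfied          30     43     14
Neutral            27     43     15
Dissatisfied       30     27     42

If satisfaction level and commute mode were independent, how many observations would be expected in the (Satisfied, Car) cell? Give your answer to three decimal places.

27.930

Row total (Satisfied) = 87; column total (Car) = 87; grand total N = 271.
Expected count = (row total × column total) / N = 87 × 87 / 271 = 27.930.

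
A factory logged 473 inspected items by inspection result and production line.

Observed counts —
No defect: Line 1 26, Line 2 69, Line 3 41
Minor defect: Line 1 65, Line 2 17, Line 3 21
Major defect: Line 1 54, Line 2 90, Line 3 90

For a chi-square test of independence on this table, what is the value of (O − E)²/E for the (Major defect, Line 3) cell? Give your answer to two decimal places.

2.91

Row total (Major defect) = 234; column total (Line 3) = 152; N = 473.
Expected count E = 234 × 152 / 473 = 75.197.
Contribution = (O − E)²/E = (90 − 75.197)² / 75.197 = 2.91.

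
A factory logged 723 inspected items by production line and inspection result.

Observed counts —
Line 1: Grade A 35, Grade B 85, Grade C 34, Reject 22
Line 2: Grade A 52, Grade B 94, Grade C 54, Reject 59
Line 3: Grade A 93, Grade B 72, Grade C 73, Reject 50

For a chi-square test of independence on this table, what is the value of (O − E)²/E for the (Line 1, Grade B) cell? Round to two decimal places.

9.35

Row total (Line 1) = 176; column total (Grade B) = 251; N = 723.
Expected count E = 176 × 251 / 723 = 61.101.
Contribution = (O − E)²/E = (85 − 61.101)² / 61.101 = 9.35.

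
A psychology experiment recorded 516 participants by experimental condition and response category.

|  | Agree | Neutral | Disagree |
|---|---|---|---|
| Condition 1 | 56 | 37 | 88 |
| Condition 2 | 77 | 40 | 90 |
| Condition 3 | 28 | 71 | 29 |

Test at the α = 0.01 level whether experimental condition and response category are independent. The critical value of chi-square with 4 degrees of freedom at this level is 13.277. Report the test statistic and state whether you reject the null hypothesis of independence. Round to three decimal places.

62.156; reject H₀

Row totals: 181, 207, 128. Column totals: 161, 148, 207. Grand total N = 516.
Expected counts (row total × column total / N):
  Condition 1, Agree: 181×161/516 = 56.4748
  Condition 1, Neutral: 181×148/516 = 51.9147
  Condition 1, Disagree: 181×207/516 = 72.6105
  Condition 2, Agree: 207×161/516 = 64.5872
  Condition 2, Neutral: 207×148/516 = 59.3721
  Condition 2, Disagree: 207×207/516 = 83.0407
  Condition 3, Agree: 128×161/516 = 39.9380
  Condition 3, Neutral: 128×148/516 = 36.7132
  Condition 3, Disagree: 128×207/516 = 51.3488
Contributions (O − E)²/E:
  (56 − 56.4748)²/56.4748 = 0.0040
  (37 − 51.9147)²/51.9147 = 4.2849
  (88 − 72.6105)²/72.6105 = 3.2617
  (77 − 64.5872)²/64.5872 = 2.3856
  (40 − 59.3721)²/59.3721 = 6.3208
  (90 − 83.0407)²/83.0407 = 0.5832
  (28 − 39.9380)²/39.9380 = 3.5684
  (71 − 36.7132)²/36.7132 = 32.0208
  (29 − 51.3488)²/51.3488 = 9.7270
χ² = 0.0040 + 4.2849 + 3.2617 + 2.3856 + 6.3208 + 0.5832 + 3.5684 + 32.0208 + 9.7270 = 62.156
df = (3−1)(3−1) = 4. Since 62.156 > 13.277, reject the null hypothesis of independence at α = 0.01.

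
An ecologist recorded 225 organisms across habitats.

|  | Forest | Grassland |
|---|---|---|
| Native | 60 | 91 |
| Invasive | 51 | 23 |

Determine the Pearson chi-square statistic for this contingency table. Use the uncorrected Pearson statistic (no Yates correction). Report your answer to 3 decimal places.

Row totals: 151, 74. Column totals: 111, 114. Grand total N = 225.
Expected counts (row total × column total / N):
  Native, Forest: 151×111/225 = 74.49333
  Native, Grassland: 151×114/225 = 76.50667
  Invasive, Forest: 74×111/225 = 36.50667
  Invasive, Grassland: 74×114/225 = 37.49333
Contributions (O − E)²/E:
  (60 − 74.49333)²/74.49333 = 2.8198
  (91 − 76.50667)²/76.50667 = 2.7456
  (51 − 36.50667)²/36.50667 = 5.7539
  (23 − 37.49333)²/37.49333 = 5.6025
χ² = 2.8198 + 2.7456 + 5.7539 + 5.6025 = 16.922

16.922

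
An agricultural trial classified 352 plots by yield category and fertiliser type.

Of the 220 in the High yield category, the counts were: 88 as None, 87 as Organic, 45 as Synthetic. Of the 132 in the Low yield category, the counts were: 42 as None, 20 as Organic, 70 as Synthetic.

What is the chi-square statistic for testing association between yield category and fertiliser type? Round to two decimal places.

44.44

Row totals: 220, 132. Column totals: 130, 107, 115. Grand total N = 352.
Expected counts (row total × column total / N):
  High yield, None: 220×130/352 = 81.250
  High yield, Organic: 220×107/352 = 66.875
  High yield, Synthetic: 220×115/352 = 71.875
  Low yield, None: 132×130/352 = 48.750
  Low yield, Organic: 132×107/352 = 40.125
  Low yield, Synthetic: 132×115/352 = 43.125
Contributions (O − E)²/E:
  (88 − 81.250)²/81.250 = 0.5608
  (87 − 66.875)²/66.875 = 6.0563
  (45 − 71.875)²/71.875 = 10.0489
  (42 − 48.750)²/48.750 = 0.9346
  (20 − 40.125)²/40.125 = 10.0938
  (70 − 43.125)²/43.125 = 16.7482
χ² = 0.5608 + 6.0563 + 10.0489 + 0.9346 + 10.0938 + 16.7482 = 44.44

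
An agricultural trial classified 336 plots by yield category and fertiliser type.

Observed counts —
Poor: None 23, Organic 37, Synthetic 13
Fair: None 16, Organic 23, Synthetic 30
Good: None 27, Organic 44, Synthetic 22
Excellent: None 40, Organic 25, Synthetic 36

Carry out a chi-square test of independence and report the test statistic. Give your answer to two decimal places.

Row totals: 73, 69, 93, 101. Column totals: 106, 129, 101. Grand total N = 336.
Expected counts (row total × column total / N):
  Poor, None: 73×106/336 = 23.0298
  Poor, Organic: 73×129/336 = 28.0268
  Poor, Synthetic: 73×101/336 = 21.9435
  Fair, None: 69×106/336 = 21.7679
  Fair, Organic: 69×129/336 = 26.4911
  Fair, Synthetic: 69×101/336 = 20.7411
  Good, None: 93×106/336 = 29.3393
  Good, Organic: 93×129/336 = 35.7054
  Good, Synthetic: 93×101/336 = 27.9554
  Excellent, None: 101×106/336 = 31.8631
  Excellent, Organic: 101×129/336 = 38.7768
  Excellent, Synthetic: 101×101/336 = 30.3601
Contributions (O − E)²/E:
  (23 − 23.0298)²/23.0298 = 0.0000
  (37 − 28.0268)²/28.0268 = 2.8729
  (13 − 21.9435)²/21.9435 = 3.6451
  (16 − 21.7679)²/21.7679 = 1.5283
  (23 − 26.4911)²/26.4911 = 0.4601
  (30 − 20.7411)²/20.7411 = 4.1332
  (27 − 29.3393)²/29.3393 = 0.1865
  (44 − 35.7054)²/35.7054 = 1.9269
  (22 − 27.9554)²/27.9554 = 1.2687
  (40 − 31.8631)²/31.8631 = 2.0779
  (25 − 38.7768)²/38.7768 = 4.8947
  (36 − 30.3601)²/30.3601 = 1.0477
χ² = 0.0000 + 2.8729 + 3.6451 + 1.5283 + 0.4601 + 4.1332 + 0.1865 + 1.9269 + 1.2687 + 2.0779 + 4.8947 + 1.0477 = 24.04

24.04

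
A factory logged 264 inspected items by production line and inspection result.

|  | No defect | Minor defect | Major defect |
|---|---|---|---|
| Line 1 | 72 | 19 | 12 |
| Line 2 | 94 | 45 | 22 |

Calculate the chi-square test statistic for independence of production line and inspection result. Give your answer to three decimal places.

3.863

Row totals: 103, 161. Column totals: 166, 64, 34. Grand total N = 264.
Expected counts (row total × column total / N):
  Line 1, No defect: 103×166/264 = 64.7652
  Line 1, Minor defect: 103×64/264 = 24.9697
  Line 1, Major defect: 103×34/264 = 13.2652
  Line 2, No defect: 161×166/264 = 101.2348
  Line 2, Minor defect: 161×64/264 = 39.0303
  Line 2, Major defect: 161×34/264 = 20.7348
Contributions (O − E)²/E:
  (72 − 64.7652)²/64.7652 = 0.8082
  (19 − 24.9697)²/24.9697 = 1.4272
  (12 − 13.2652)²/13.2652 = 0.1207
  (94 − 101.2348)²/101.2348 = 0.5170
  (45 − 39.0303)²/39.0303 = 0.9131
  (22 − 20.7348)²/20.7348 = 0.0772
χ² = 0.8082 + 1.4272 + 0.1207 + 0.5170 + 0.9131 + 0.0772 = 3.863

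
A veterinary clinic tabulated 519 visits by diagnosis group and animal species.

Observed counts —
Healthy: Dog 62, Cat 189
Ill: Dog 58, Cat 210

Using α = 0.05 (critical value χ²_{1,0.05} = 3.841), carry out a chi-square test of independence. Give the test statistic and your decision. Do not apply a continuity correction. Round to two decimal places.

Row totals: 251, 268. Column totals: 120, 399. Grand total N = 519.
Expected counts (row total × column total / N):
  Healthy, Dog: 251×120/519 = 58.035
  Healthy, Cat: 251×399/519 = 192.965
  Ill, Dog: 268×120/519 = 61.965
  Ill, Cat: 268×399/519 = 206.035
Contributions (O − E)²/E:
  (62 − 58.035)²/58.035 = 0.2709
  (189 − 192.965)²/192.965 = 0.0815
  (58 − 61.965)²/61.965 = 0.2537
  (210 − 206.035)²/206.035 = 0.0763
χ² = 0.2709 + 0.0815 + 0.2537 + 0.0763 = 0.68
df = (2−1)(2−1) = 1. Since 0.68 < 3.841, fail to reject the null hypothesis of independence at α = 0.05.

0.68; fail to reject H₀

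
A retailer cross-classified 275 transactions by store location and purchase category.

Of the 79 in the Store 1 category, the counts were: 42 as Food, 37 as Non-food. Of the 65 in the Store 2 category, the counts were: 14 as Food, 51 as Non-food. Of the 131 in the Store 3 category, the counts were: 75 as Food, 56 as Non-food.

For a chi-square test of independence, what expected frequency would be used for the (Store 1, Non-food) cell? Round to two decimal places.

41.37

Row total (Store 1) = 79; column total (Non-food) = 144; grand total N = 275.
Expected count = (row total × column total) / N = 79 × 144 / 275 = 41.37.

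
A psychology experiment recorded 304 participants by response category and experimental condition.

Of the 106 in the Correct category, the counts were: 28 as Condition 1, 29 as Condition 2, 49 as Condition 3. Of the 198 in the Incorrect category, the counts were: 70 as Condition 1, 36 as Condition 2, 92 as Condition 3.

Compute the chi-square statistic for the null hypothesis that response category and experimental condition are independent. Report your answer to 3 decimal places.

4.431

Row totals: 106, 198. Column totals: 98, 65, 141. Grand total N = 304.
Expected counts (row total × column total / N):
  Correct, Condition 1: 106×98/304 = 34.1711
  Correct, Condition 2: 106×65/304 = 22.6645
  Correct, Condition 3: 106×141/304 = 49.1645
  Incorrect, Condition 1: 198×98/304 = 63.8289
  Incorrect, Condition 2: 198×65/304 = 42.3355
  Incorrect, Condition 3: 198×141/304 = 91.8355
Contributions (O − E)²/E:
  (28 − 34.1711)²/34.1711 = 1.1145
  (29 − 22.6645)²/22.6645 = 1.7710
  (49 − 49.1645)²/49.1645 = 0.0006
  (70 − 63.8289)²/63.8289 = 0.5966
  (36 − 42.3355)²/42.3355 = 0.9481
  (92 − 91.8355)²/91.8355 = 0.0003
χ² = 1.1145 + 1.7710 + 0.0006 + 0.5966 + 0.9481 + 0.0003 = 4.431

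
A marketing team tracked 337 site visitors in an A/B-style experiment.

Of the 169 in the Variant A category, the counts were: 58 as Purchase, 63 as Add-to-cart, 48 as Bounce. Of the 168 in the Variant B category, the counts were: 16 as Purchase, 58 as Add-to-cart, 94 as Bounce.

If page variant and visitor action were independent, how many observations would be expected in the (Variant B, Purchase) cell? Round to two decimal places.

Row total (Variant B) = 168; column total (Purchase) = 74; grand total N = 337.
Expected count = (row total × column total) / N = 168 × 74 / 337 = 36.89.

36.89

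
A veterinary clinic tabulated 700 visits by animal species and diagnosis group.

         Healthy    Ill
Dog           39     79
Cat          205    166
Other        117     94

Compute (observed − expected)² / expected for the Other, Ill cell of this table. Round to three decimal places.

Row total (Other) = 211; column total (Ill) = 339; N = 700.
Expected count E = 211 × 339 / 700 = 102.1843.
Contribution = (O − E)²/E = (94 − 102.1843)² / 102.1843 = 0.656.

0.656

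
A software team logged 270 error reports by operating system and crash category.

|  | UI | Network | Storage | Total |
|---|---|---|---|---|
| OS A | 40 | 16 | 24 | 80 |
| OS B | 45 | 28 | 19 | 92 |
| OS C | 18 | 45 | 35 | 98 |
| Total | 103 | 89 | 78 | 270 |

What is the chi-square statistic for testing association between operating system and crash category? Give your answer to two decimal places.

Grand total N = 270.
Expected counts (row total × column total / N):
  OS A, UI: 80×103/270 = 30.519
  OS A, Network: 80×89/270 = 26.370
  OS A, Storage: 80×78/270 = 23.111
  OS B, UI: 92×103/270 = 35.096
  OS B, Network: 92×89/270 = 30.326
  OS B, Storage: 92×78/270 = 26.578
  OS C, UI: 98×103/270 = 37.385
  OS C, Network: 98×89/270 = 32.304
  OS C, Storage: 98×78/270 = 28.311
Contributions (O − E)²/E:
  (40 − 30.519)²/30.519 = 2.9454
  (16 − 26.370)²/26.370 = 4.0780
  (24 − 23.111)²/23.111 = 0.0342
  (45 − 35.096)²/35.096 = 2.7949
  (28 − 30.326)²/30.326 = 0.1784
  (19 − 26.578)²/26.578 = 2.1607
  (18 − 37.385)²/37.385 = 10.0516
  (45 − 32.304)²/32.304 = 4.9897
  (35 − 28.311)²/28.311 = 1.5804
χ² = 2.9454 + 4.0780 + 0.0342 + 2.7949 + 0.1784 + 2.1607 + 10.0516 + 4.9897 + 1.5804 = 28.81

28.81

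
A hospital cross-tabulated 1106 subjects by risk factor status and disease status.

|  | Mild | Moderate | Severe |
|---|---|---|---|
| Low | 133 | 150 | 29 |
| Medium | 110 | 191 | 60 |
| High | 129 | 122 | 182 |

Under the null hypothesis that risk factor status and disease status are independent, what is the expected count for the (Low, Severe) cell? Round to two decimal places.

Row total (Low) = 312; column total (Severe) = 271; grand total N = 1106.
Expected count = (row total × column total) / N = 312 × 271 / 1106 = 76.45.

76.45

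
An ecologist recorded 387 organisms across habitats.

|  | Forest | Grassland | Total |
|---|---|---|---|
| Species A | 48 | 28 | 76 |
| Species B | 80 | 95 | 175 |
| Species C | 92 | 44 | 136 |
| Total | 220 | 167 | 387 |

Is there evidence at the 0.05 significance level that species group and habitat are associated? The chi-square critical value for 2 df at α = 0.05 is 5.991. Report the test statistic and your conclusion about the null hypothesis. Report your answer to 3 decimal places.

Grand total N = 387.
Expected counts (row total × column total / N):
  Species A, Forest: 76×220/387 = 43.2041
  Species A, Grassland: 76×167/387 = 32.7959
  Species B, Forest: 175×220/387 = 99.4832
  Species B, Grassland: 175×167/387 = 75.5168
  Species C, Forest: 136×220/387 = 77.3127
  Species C, Grassland: 136×167/387 = 58.6873
Contributions (O − E)²/E:
  (48 − 43.2041)²/43.2041 = 0.5324
  (28 − 32.7959)²/32.7959 = 0.7013
  (80 − 99.4832)²/99.4832 = 3.8157
  (95 − 75.5168)²/75.5168 = 5.0266
  (92 − 77.3127)²/77.3127 = 2.7902
  (44 − 58.6873)²/58.6873 = 3.6757
χ² = 0.5324 + 0.7013 + 3.8157 + 5.0266 + 2.7902 + 3.6757 = 16.542
df = (3−1)(2−1) = 2. Since 16.542 > 5.991, reject the null hypothesis of independence at α = 0.05.

16.542; reject H₀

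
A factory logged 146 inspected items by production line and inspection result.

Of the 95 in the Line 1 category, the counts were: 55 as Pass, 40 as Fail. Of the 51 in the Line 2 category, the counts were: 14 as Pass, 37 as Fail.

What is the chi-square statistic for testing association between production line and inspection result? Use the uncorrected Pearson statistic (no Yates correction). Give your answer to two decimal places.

Row totals: 95, 51. Column totals: 69, 77. Grand total N = 146.
Expected counts (row total × column total / N):
  Line 1, Pass: 95×69/146 = 44.897
  Line 1, Fail: 95×77/146 = 50.103
  Line 2, Pass: 51×69/146 = 24.103
  Line 2, Fail: 51×77/146 = 26.897
Contributions (O − E)²/E:
  (55 − 44.897)²/44.897 = 2.2734
  (40 − 50.103)²/50.103 = 2.0372
  (14 − 24.103)²/24.103 = 4.2348
  (37 − 26.897)²/26.897 = 3.7949
χ² = 2.2734 + 2.0372 + 4.2348 + 3.7949 = 12.34

12.34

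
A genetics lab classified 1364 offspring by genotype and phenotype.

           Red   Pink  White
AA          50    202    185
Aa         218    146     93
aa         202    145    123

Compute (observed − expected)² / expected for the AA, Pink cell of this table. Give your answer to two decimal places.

12.29

Row total (AA) = 437; column total (Pink) = 493; N = 1364.
Expected count E = 437 × 493 / 1364 = 157.948.
Contribution = (O − E)²/E = (202 − 157.948)² / 157.948 = 12.29.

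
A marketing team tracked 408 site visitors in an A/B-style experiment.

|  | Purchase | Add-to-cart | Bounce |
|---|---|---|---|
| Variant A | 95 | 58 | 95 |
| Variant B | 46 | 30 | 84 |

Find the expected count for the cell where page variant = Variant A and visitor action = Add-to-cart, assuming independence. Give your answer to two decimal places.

Row total (Variant A) = 248; column total (Add-to-cart) = 88; grand total N = 408.
Expected count = (row total × column total) / N = 248 × 88 / 408 = 53.49.

53.49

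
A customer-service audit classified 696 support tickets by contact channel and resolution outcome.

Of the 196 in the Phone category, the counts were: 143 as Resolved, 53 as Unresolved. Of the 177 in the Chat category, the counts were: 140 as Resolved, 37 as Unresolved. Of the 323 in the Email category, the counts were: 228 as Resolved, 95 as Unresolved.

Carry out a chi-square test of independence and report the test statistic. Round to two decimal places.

4.27

Row totals: 196, 177, 323. Column totals: 511, 185. Grand total N = 696.
Expected counts (row total × column total / N):
  Phone, Resolved: 196×511/696 = 143.902
  Phone, Unresolved: 196×185/696 = 52.098
  Chat, Resolved: 177×511/696 = 129.953
  Chat, Unresolved: 177×185/696 = 47.047
  Email, Resolved: 323×511/696 = 237.145
  Email, Unresolved: 323×185/696 = 85.855
Contributions (O − E)²/E:
  (143 − 143.902)²/143.902 = 0.0057
  (53 − 52.098)²/52.098 = 0.0156
  (140 − 129.953)²/129.953 = 0.7768
  (37 − 47.047)²/47.047 = 2.1456
  (228 − 237.145)²/237.145 = 0.3527
  (95 − 85.855)²/85.855 = 0.9741
χ² = 0.0057 + 0.0156 + 0.7768 + 2.1456 + 0.3527 + 0.9741 = 4.27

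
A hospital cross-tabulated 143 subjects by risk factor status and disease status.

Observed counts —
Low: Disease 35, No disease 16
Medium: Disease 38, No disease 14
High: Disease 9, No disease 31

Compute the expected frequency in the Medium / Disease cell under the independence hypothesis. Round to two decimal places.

Row total (Medium) = 52; column total (Disease) = 82; grand total N = 143.
Expected count = (row total × column total) / N = 52 × 82 / 143 = 29.82.

29.82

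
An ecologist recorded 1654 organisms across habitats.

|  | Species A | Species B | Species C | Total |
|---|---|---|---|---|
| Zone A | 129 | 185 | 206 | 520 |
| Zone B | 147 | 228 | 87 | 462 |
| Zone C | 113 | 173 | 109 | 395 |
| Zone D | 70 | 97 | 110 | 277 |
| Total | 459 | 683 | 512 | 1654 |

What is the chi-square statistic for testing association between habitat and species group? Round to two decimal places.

Grand total N = 1654.
Expected counts (row total × column total / N):
  Zone A, Species A: 520×459/1654 = 144.305
  Zone A, Species B: 520×683/1654 = 214.728
  Zone A, Species C: 520×512/1654 = 160.967
  Zone B, Species A: 462×459/1654 = 128.209
  Zone B, Species B: 462×683/1654 = 190.778
  Zone B, Species C: 462×512/1654 = 143.013
  Zone C, Species A: 395×459/1654 = 109.616
  Zone C, Species B: 395×683/1654 = 163.111
  Zone C, Species C: 395×512/1654 = 122.273
  Zone D, Species A: 277×459/1654 = 76.870
  Zone D, Species B: 277×683/1654 = 114.384
  Zone D, Species C: 277×512/1654 = 85.746
Contributions (O − E)²/E:
  (129 − 144.305)²/144.305 = 1.6232
  (185 − 214.728)²/214.728 = 4.1157
  (206 − 160.967)²/160.967 = 12.5987
  (147 − 128.209)²/128.209 = 2.7541
  (228 − 190.778)²/190.778 = 7.2622
  (87 − 143.013)²/143.013 = 21.9383
  (113 − 109.616)²/109.616 = 0.1045
  (173 − 163.111)²/163.111 = 0.5995
  (109 − 122.273)²/122.273 = 1.4408
  (70 − 76.870)²/76.870 = 0.6140
  (97 − 114.384)²/114.384 = 2.6420
  (110 − 85.746)²/85.746 = 6.8605
χ² = 1.6232 + 4.1157 + 12.5987 + 2.7541 + 7.2622 + 21.9383 + 0.1045 + 0.5995 + 1.4408 + 0.6140 + 2.6420 + 6.8605 = 62.55

62.55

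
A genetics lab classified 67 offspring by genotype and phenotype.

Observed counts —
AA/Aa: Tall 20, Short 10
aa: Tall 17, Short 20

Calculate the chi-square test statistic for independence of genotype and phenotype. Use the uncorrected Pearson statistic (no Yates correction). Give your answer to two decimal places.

Row totals: 30, 37. Column totals: 37, 30. Grand total N = 67.
Expected counts (row total × column total / N):
  AA/Aa, Tall: 30×37/67 = 16.567
  AA/Aa, Short: 30×30/67 = 13.433
  aa, Tall: 37×37/67 = 20.433
  aa, Short: 37×30/67 = 16.567
Contributions (O − E)²/E:
  (20 − 16.567)²/16.567 = 0.7114
  (10 − 13.433)²/13.433 = 0.8774
  (17 − 20.433)²/20.433 = 0.5768
  (20 − 16.567)²/16.567 = 0.7114
χ² = 0.7114 + 0.8774 + 0.5768 + 0.7114 = 2.88

2.88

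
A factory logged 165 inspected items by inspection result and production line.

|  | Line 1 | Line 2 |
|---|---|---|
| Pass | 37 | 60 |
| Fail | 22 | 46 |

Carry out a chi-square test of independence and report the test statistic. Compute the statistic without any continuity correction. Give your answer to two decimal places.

0.58

Row totals: 97, 68. Column totals: 59, 106. Grand total N = 165.
Expected counts (row total × column total / N):
  Pass, Line 1: 97×59/165 = 34.685
  Pass, Line 2: 97×106/165 = 62.315
  Fail, Line 1: 68×59/165 = 24.315
  Fail, Line 2: 68×106/165 = 43.685
Contributions (O − E)²/E:
  (37 − 34.685)²/34.685 = 0.1545
  (60 − 62.315)²/62.315 = 0.0860
  (22 − 24.315)²/24.315 = 0.2204
  (46 − 43.685)²/43.685 = 0.1227
χ² = 0.1545 + 0.0860 + 0.2204 + 0.1227 = 0.58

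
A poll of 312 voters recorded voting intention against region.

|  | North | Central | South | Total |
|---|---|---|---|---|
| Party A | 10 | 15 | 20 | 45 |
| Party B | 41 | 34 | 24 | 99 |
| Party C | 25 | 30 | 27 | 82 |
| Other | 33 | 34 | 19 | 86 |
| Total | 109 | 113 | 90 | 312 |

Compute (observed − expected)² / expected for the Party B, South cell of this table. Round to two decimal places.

0.73

Row total (Party B) = 99; column total (South) = 90; N = 312.
Expected count E = 99 × 90 / 312 = 28.558.
Contribution = (O − E)²/E = (24 − 28.558)² / 28.558 = 0.73.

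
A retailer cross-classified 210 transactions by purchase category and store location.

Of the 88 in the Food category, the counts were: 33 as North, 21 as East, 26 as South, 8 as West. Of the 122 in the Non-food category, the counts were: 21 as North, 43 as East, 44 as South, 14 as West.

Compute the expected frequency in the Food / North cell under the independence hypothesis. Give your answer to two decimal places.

Row total (Food) = 88; column total (North) = 54; grand total N = 210.
Expected count = (row total × column total) / N = 88 × 54 / 210 = 22.63.

22.63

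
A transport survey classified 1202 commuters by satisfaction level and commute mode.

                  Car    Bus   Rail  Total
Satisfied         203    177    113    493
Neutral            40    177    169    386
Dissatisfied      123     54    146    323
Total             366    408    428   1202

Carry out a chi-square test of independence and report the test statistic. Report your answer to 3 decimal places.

158.760

Grand total N = 1202.
Expected counts (row total × column total / N):
  Satisfied, Car: 493×366/1202 = 150.1148
  Satisfied, Bus: 493×408/1202 = 167.3411
  Satisfied, Rail: 493×428/1202 = 175.5441
  Neutral, Car: 386×366/1202 = 117.5341
  Neutral, Bus: 386×408/1202 = 131.0216
  Neutral, Rail: 386×428/1202 = 137.4443
  Dissatisfied, Car: 323×366/1202 = 98.3511
  Dissatisfied, Bus: 323×408/1202 = 109.6373
  Dissatisfied, Rail: 323×428/1202 = 115.0116
Contributions (O − E)²/E:
  (203 − 150.1148)²/150.1148 = 18.6314
  (177 − 167.3411)²/167.3411 = 0.5575
  (113 − 175.5441)²/175.5441 = 22.2837
  (40 − 117.5341)²/117.5341 = 51.1472
  (177 − 131.0216)²/131.0216 = 16.1348
  (169 − 137.4443)²/137.4443 = 7.2448
  (123 − 98.3511)²/98.3511 = 6.1775
  (54 − 109.6373)²/109.6373 = 28.2341
  (146 − 115.0116)²/115.0116 = 8.3494
χ² = 18.6314 + 0.5575 + 22.2837 + 51.1472 + 16.1348 + 7.2448 + 6.1775 + 28.2341 + 8.3494 = 158.760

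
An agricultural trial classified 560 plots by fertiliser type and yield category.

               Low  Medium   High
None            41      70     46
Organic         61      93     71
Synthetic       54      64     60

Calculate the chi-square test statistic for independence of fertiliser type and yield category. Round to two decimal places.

Row totals: 157, 225, 178. Column totals: 156, 227, 177. Grand total N = 560.
Expected counts (row total × column total / N):
  None, Low: 157×156/560 = 43.736
  None, Medium: 157×227/560 = 63.641
  None, High: 157×177/560 = 49.623
  Organic, Low: 225×156/560 = 62.679
  Organic, Medium: 225×227/560 = 91.205
  Organic, High: 225×177/560 = 71.116
  Synthetic, Low: 178×156/560 = 49.586
  Synthetic, Medium: 178×227/560 = 72.154
  Synthetic, High: 178×177/560 = 56.261
Contributions (O − E)²/E:
  (41 − 43.736)²/43.736 = 0.1712
  (70 − 63.641)²/63.641 = 0.6354
  (46 − 49.623)²/49.623 = 0.2645
  (61 − 62.679)²/62.679 = 0.0450
  (93 − 91.205)²/91.205 = 0.0353
  (71 − 71.116)²/71.116 = 0.0002
  (54 − 49.586)²/49.586 = 0.3929
  (64 − 72.154)²/72.154 = 0.9215
  (60 − 56.261)²/56.261 = 0.2485
χ² = 0.1712 + 0.6354 + 0.2645 + 0.0450 + 0.0353 + 0.0002 + 0.3929 + 0.9215 + 0.2485 = 2.71

2.71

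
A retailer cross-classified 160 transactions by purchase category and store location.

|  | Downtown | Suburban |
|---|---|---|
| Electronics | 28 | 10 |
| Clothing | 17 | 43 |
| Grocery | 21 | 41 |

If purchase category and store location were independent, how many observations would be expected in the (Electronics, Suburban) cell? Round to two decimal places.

22.33

Row total (Electronics) = 38; column total (Suburban) = 94; grand total N = 160.
Expected count = (row total × column total) / N = 38 × 94 / 160 = 22.33.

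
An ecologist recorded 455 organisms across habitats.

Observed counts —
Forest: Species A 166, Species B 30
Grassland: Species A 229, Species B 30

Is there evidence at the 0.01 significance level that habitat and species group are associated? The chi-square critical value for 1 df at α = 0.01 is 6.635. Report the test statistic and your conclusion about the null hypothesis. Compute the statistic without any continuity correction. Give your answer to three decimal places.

Row totals: 196, 259. Column totals: 395, 60. Grand total N = 455.
Expected counts (row total × column total / N):
  Forest, Species A: 196×395/455 = 170.1538
  Forest, Species B: 196×60/455 = 25.8462
  Grassland, Species A: 259×395/455 = 224.8462
  Grassland, Species B: 259×60/455 = 34.1538
Contributions (O − E)²/E:
  (166 − 170.1538)²/170.1538 = 0.1014
  (30 − 25.8462)²/25.8462 = 0.6676
  (229 − 224.8462)²/224.8462 = 0.0767
  (30 − 34.1538)²/34.1538 = 0.5052
χ² = 0.1014 + 0.6676 + 0.0767 + 0.5052 = 1.351
df = (2−1)(2−1) = 1. Since 1.351 < 6.635, fail to reject the null hypothesis of independence at α = 0.01.

1.351; fail to reject H₀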